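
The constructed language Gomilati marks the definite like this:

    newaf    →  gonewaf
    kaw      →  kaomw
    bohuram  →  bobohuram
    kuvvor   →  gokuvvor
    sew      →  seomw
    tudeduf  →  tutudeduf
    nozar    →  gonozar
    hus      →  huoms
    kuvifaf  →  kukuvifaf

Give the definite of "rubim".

gorubim

newaf and tudeduf both end in -f yet inflect differently (gonewaf, tutudeduf), so the final letter is not what conditions the rule; the number of vowels is.
"rubim" has 2 vowels. The stems with 2 vowels (newaf → gonewaf, nozar → gonozar, kuvvor → gokuvvor) add the prefix go-.
So rubim → gorubim.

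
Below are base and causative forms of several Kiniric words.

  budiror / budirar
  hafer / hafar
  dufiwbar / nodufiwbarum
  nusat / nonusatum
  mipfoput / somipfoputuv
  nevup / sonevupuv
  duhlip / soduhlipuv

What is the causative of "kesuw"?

sokesuwuv

"kesuw" has last vowel 'u'. The stems whose last vowel is 'u' (mipfoput → somipfoputuv, nevup → sonevupuv) add so- … -uv around the stem.
The other patterns: stems whose last vowel is 'e' or 'o' change the last vowel to 'a'; stems whose last vowel is 'a' add no- … -um around the stem.
So kesuw → sokesuwuv.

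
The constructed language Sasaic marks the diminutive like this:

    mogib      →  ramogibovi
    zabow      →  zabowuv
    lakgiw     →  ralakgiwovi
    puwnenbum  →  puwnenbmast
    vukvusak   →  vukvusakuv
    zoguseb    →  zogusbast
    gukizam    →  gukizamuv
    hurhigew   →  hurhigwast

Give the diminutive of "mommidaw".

mommidawuv

gukizam and puwnenbum both end in -m yet inflect differently (gukizamuv, puwnenbmast), so the final letter is not what conditions the rule; the last vowel is.
"mommidaw" has last vowel 'a'. The stems whose last vowel is 'a' (vukvusak → vukvusakuv, gukizam → gukizamuv) add -uv.
So mommidaw → mommidawuv.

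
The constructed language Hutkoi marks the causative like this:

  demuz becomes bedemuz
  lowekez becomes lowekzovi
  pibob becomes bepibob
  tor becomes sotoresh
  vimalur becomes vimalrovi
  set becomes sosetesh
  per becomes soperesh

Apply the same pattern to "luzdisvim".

"luzdisvim" has 3 vowels. The stems with 3 vowels (lowekez → lowekzovi, vimalur → vimalrovi) delete the last vowel and add -ovi.
So luzdisvim → luzdisvmovi.

luzdisvmovi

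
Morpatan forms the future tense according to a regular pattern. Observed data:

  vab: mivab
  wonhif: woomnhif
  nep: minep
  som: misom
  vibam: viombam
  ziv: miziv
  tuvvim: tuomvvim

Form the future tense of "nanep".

naomnep

"nanep" has 2 vowels. The stems with 2 vowels (vibam → viombam, tuvvim → tuomvvim, wonhif → woomnhif) insert -om- after the first vowel.
So nanep → naomnep.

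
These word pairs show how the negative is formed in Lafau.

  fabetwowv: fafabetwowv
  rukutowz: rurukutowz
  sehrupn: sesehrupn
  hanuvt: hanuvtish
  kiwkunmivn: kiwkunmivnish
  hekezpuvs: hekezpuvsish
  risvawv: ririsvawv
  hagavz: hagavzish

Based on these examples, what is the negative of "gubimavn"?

kiwkunmivn and sehrupn both end in -n yet inflect differently (kiwkunmivnish, sesehrupn), so the final letter is not what conditions the rule; the second-to-last letter is.
"gubimavn" has second-to-last letter 'v'. The stems whose second-to-last letter is 'v' (hanuvt → hanuvtish, hagavz → hagavzish, kiwkunmivn → kiwkunmivnish) add -ish.
So gubimavn → gubimavnish.

gubimavnish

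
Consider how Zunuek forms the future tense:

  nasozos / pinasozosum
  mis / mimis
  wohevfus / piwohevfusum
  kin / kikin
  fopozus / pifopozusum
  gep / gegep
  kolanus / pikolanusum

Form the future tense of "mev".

mis and wohevfus both end in -s yet inflect differently (mimis, piwohevfusum), so the final letter is not what conditions the rule; the number of vowels is.
"mev" has 1 vowel. The stems with 1 vowel (mis → mimis, gep → gegep, kin → kikin) repeat the first consonant+vowel as a prefix.
The other pattern: stems with 3 vowels add pi- … -um around the stem.
So mev → memev.

memev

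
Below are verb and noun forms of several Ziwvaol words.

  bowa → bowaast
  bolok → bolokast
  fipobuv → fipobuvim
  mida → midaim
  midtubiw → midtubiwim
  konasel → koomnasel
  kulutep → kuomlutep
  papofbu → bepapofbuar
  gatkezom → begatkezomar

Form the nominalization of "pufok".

"pufok" begins with p-. The one such stem in the data (papofbu → bepapofbuar) adds be- … -ar around the stem, so the same rule applies.
The other patterns: stems beginning with b- add -ast; stems beginning with f- or m- add -im; stems beginning with k- insert -om- after the first vowel.
So pufok → bepufokar.

bepufokar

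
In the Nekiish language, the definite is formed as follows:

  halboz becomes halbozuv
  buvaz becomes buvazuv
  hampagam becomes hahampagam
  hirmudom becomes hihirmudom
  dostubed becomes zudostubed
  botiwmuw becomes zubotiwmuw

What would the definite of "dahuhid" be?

buvaz and hampagam both have last vowel 'a' yet inflect differently (buvazuv, hahampagam), so the last vowel is not what conditions the rule; the final letter is.
"dahuhid" ends in -d. The one such stem in the data (dostubed → zudostubed) adds the prefix zu-, so the same rule applies.
The other patterns: stems ending in -z add -uv; stems ending in -m repeat the first consonant+vowel as a prefix.
So dahuhid → zudahuhid.

zudahuhid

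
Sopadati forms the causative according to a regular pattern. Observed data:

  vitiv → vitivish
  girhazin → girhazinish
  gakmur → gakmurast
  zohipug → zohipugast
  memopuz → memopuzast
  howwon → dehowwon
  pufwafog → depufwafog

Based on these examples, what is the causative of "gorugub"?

girhazin and howwon both end in -n yet inflect differently (girhazinish, dehowwon), so the final letter is not what conditions the rule; the last vowel is.
"gorugub" has last vowel 'u'. The stems whose last vowel is 'u' (gakmur → gakmurast, memopuz → memopuzast, zohipug → zohipugast) add -ast.
So gorugub → gorugubast.

gorugubast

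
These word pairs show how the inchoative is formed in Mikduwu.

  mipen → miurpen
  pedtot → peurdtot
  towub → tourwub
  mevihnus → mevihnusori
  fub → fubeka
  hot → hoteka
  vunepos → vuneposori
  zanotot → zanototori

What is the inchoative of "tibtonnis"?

tibtonnisori

"tibtonnis" has 3 vowels. The stems with 3 vowels (mevihnus → mevihnusori, zanotot → zanototori, vunepos → vuneposori) add -ori.
So tibtonnis → tibtonnisori.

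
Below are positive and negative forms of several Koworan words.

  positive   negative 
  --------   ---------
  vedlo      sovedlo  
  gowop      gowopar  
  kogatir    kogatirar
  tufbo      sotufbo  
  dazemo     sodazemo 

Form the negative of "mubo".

somubo

vedlo and gowop both have last vowel 'o' yet inflect differently (sovedlo, gowopar), so the last vowel is not what conditions the rule; whether the stem ends in a vowel or a consonant is.
"mubo" ends in a vowel. The stems ending in a vowel (vedlo → sovedlo, dazemo → sodazemo, tufbo → sotufbo) add the prefix so-.
The other pattern: stems ending in a consonant add -ar.
So mubo → somubo.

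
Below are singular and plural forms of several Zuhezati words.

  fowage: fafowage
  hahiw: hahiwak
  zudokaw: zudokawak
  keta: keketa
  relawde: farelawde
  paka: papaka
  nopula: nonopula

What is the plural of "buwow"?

buwowak

nopula and zudokaw both have last vowel 'a' yet inflect differently (nonopula, zudokawak), so the last vowel is not what conditions the rule; the final letter is.
"buwow" ends in -w. The stems ending in -w (hahiw → hahiwak, zudokaw → zudokawak) add -ak.
So buwow → buwowak.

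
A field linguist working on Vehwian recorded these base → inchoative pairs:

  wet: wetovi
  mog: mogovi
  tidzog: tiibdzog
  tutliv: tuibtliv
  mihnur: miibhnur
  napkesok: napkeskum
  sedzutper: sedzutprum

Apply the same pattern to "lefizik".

mog and tidzog both end in -g yet inflect differently (mogovi, tiibdzog), so the final letter is not what conditions the rule; the number of vowels is.
"lefizik" has 3 vowels. The stems with 3 vowels (napkesok → napkeskum, sedzutper → sedzutprum) delete the last vowel and add -um.
The other patterns: stems with 1 vowel add -ovi; stems with 2 vowels insert -ib- after the first vowel.
So lefizik → lefizkum.

lefizkum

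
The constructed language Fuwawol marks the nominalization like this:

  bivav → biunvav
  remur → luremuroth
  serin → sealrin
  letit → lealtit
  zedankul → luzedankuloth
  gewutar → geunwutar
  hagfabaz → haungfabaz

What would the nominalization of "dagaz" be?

daungaz

"dagaz" has last vowel 'a'. The stems whose last vowel is 'a' (gewutar → geunwutar, bivav → biunvav, hagfabaz → haungfabaz) insert -un- after the first vowel.
The other patterns: stems whose last vowel is 'u' add lu- … -oth around the stem; stems whose last vowel is 'i' insert -al- after the first vowel.
So dagaz → daungaz.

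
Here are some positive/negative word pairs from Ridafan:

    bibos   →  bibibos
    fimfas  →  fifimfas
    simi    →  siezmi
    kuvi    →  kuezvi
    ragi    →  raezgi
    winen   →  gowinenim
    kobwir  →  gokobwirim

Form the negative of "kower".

simi and kobwir both have last vowel 'i' yet inflect differently (siezmi, gokobwirim), so the last vowel is not what conditions the rule; the final letter is.
"kower" ends in -r. The one such stem in the data (kobwir → gokobwirim) adds go- … -im around the stem, so the same rule applies.
The other patterns: stems ending in -s repeat the first consonant+vowel as a prefix; stems ending in -i insert -ez- after the first vowel.
So kower → gokowerim.

gokowerim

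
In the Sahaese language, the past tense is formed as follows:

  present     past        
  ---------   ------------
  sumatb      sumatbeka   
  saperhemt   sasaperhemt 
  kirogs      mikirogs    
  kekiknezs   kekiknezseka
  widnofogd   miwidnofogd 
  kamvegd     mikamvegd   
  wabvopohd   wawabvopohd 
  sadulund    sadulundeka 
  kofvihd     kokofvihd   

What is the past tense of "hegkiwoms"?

"hegkiwoms" has second-to-last letter 'm'. The one such stem in the data (saperhemt → sasaperhemt) repeats the first consonant+vowel as a prefix (as do kofvihd, wabvopohd), so the same rule applies.
So hegkiwoms → hehegkiwoms.

hehegkiwoms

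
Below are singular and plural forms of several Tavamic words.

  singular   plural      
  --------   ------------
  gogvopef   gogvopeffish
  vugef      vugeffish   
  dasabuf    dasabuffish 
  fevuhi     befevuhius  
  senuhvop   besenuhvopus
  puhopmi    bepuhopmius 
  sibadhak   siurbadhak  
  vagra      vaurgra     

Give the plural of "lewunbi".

senuhvop and sibadhak both begin with s- yet inflect differently (besenuhvopus, siurbadhak), so the first letter is not what conditions the rule; the final letter is.
"lewunbi" ends in -i. The stems ending in -i (fevuhi → befevuhius, puhopmi → bepuhopmius) add be- … -us around the stem.
So lewunbi → belewunbius.

belewunbius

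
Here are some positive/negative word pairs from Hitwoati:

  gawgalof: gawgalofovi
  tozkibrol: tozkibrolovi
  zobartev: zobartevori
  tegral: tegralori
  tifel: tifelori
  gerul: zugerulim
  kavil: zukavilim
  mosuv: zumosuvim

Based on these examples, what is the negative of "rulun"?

tozkibrol and tegral both end in -l yet inflect differently (tozkibrolovi, tegralori), so the final letter is not what conditions the rule; the last vowel is.
"rulun" has last vowel 'u'. The stems whose last vowel is 'u' (gerul → zugerulim, mosuv → zumosuvim) add zu- … -im around the stem.
The other patterns: stems whose last vowel is 'o' add -ovi; stems whose last vowel is 'a' or 'e' add -ori.
So rulun → zurulunim.

zurulunim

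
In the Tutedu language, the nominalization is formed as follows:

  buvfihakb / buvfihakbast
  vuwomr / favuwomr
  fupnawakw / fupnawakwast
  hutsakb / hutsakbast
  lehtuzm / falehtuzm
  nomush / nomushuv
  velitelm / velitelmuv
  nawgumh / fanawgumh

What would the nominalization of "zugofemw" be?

lehtuzm and velitelm both end in -m yet inflect differently (falehtuzm, velitelmuv), so the final letter is not what conditions the rule; the second-to-last letter is.
"zugofemw" has second-to-last letter 'm'. The stems whose second-to-last letter is 'm' (nawgumh → fanawgumh, vuwomr → favuwomr) add the prefix fa-.
The other patterns: stems whose second-to-last letter is 'k' add -ast; stems whose second-to-last letter is 'l' or 's' add -uv.
So zugofemw → fazugofemw.

fazugofemw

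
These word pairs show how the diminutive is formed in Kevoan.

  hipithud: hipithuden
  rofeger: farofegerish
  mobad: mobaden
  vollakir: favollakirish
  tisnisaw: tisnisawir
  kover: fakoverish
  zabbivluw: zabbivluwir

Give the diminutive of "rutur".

faruturish

mobad and tisnisaw both have last vowel 'a' yet inflect differently (mobaden, tisnisawir), so the last vowel is not what conditions the rule; the final letter is.
"rutur" ends in -r. The stems ending in -r (kover → fakoverish, rofeger → farofegerish, vollakir → favollakirish) add fa- … -ish around the stem.
The other patterns: stems ending in -d add -en; stems ending in -w add -ir.
So rutur → faruturish.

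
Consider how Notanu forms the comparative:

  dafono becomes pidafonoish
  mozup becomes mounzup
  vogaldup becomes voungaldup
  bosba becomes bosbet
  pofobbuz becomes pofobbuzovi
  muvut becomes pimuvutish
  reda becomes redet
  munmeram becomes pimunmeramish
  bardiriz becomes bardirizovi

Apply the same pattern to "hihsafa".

"hihsafa" ends in -a. The stems ending in -a (reda → redet, bosba → bosbet) drop the final letter and add -et.
So hihsafa → hihsafet.

hihsafet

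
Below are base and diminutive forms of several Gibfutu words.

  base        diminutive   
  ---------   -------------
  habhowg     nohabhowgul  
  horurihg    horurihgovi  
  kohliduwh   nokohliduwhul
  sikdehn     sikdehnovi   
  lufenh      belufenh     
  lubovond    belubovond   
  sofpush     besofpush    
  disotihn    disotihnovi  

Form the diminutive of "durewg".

nodurewgul

horurihg and habhowg both end in -g yet inflect differently (horurihgovi, nohabhowgul), so the final letter is not what conditions the rule; the second-to-last letter is.
"durewg" has second-to-last letter 'w'. The stems whose second-to-last letter is 'w' (kohliduwh → nokohliduwhul, habhowg → nohabhowgul) add no- … -ul around the stem.
So durewg → nodurewgul.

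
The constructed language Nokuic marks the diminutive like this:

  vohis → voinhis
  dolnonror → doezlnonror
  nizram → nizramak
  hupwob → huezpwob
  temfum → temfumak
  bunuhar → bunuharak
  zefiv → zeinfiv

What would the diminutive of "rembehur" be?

rembehurak

dolnonror and bunuhar both end in -r yet inflect differently (doezlnonror, bunuharak), so the final letter is not what conditions the rule; the last vowel is.
"rembehur" has last vowel 'u'. The one such stem in the data (temfum → temfumak) adds -ak, so the same rule applies.
The other patterns: stems whose last vowel is 'o' insert -ez- after the first vowel; stems whose last vowel is 'i' insert -in- after the first vowel.
So rembehur → rembehurak.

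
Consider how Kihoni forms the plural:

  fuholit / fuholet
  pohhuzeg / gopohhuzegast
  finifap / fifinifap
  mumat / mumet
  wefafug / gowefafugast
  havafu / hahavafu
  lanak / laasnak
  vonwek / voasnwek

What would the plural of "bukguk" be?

buaskguk

"bukguk" ends in -k. The stems ending in -k (lanak → laasnak, vonwek → voasnwek) insert -as- after the first vowel.
So bukguk → buaskguk.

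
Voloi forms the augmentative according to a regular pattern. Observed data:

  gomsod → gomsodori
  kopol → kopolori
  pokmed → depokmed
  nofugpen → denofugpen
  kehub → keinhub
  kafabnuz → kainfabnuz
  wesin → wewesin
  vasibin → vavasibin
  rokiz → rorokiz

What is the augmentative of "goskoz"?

goskozori

"goskoz" has last vowel 'o'. The stems whose last vowel is 'o' (gomsod → gomsodori, kopol → kopolori) add -ori.
The other patterns: stems whose last vowel is 'e' add the prefix de-; stems whose last vowel is 'u' insert -in- after the first vowel; stems whose last vowel is 'i' repeat the first consonant+vowel as a prefix.
So goskoz → goskozori.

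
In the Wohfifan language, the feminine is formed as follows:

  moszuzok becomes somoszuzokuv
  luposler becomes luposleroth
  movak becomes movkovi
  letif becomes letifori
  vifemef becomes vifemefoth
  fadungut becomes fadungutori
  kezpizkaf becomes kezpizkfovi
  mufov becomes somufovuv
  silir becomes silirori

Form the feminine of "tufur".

tufurori

"tufur" has last vowel 'u'. The one such stem in the data (fadungut → fadungutori) adds -ori, so the same rule applies.
The other patterns: stems whose last vowel is 'e' add -oth; stems whose last vowel is 'o' add so- … -uv around the stem; stems whose last vowel is 'a' delete the last vowel and add -ovi.
So tufur → tufurori.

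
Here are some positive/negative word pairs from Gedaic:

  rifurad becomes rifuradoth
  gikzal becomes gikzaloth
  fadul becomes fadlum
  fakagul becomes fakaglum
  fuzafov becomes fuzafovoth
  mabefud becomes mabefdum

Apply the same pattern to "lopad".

lopadoth

mabefud and rifurad both end in -d yet inflect differently (mabefdum, rifuradoth), so the final letter is not what conditions the rule; the last vowel is.
"lopad" has last vowel 'a'. The stems whose last vowel is 'a' (rifurad → rifuradoth, gikzal → gikzaloth) add -oth.
The other pattern: stems whose last vowel is 'u' delete the last vowel and add -um.
So lopad → lopadoth.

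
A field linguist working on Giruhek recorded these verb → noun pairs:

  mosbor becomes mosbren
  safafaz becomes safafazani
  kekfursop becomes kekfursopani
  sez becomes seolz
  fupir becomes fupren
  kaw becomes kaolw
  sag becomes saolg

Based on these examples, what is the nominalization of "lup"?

luolp

sez and safafaz both end in -z yet inflect differently (seolz, safafazani), so the final letter is not what conditions the rule; the number of vowels is.
"lup" has 1 vowel. The stems with 1 vowel (kaw → kaolw, sez → seolz, sag → saolg) insert -ol- after the first vowel.
So lup → luolp.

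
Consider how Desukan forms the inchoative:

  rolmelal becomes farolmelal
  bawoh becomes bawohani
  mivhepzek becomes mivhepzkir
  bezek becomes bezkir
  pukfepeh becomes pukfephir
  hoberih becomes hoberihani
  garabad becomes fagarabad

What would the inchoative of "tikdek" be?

tikdkir

pukfepeh and bawoh both end in -h yet inflect differently (pukfephir, bawohani), so the final letter is not what conditions the rule; the last vowel is.
"tikdek" has last vowel 'e'. The stems whose last vowel is 'e' (bezek → bezkir, mivhepzek → mivhepzkir, pukfepeh → pukfephir) delete the last vowel and add -ir.
So tikdek → tikdkir.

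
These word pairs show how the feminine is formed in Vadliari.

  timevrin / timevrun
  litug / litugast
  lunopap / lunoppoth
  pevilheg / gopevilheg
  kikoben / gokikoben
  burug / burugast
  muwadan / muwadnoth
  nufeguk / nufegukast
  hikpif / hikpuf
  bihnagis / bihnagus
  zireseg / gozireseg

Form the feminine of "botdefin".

botdefun

"botdefin" has last vowel 'i'. The stems whose last vowel is 'i' (bihnagis → bihnagus, timevrin → timevrun, hikpif → hikpuf) change the last vowel to 'u'.
The other patterns: stems whose last vowel is 'e' add the prefix go-; stems whose last vowel is 'u' add -ast; stems whose last vowel is 'a' delete the last vowel and add -oth.
So botdefin → botdefun.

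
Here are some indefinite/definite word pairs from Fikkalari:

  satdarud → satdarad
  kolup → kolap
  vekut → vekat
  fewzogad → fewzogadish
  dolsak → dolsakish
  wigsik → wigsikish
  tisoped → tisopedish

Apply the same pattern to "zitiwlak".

zitiwlakish

satdarud and fewzogad both end in -d yet inflect differently (satdarad, fewzogadish), so the final letter is not what conditions the rule; the last vowel is.
"zitiwlak" has last vowel 'a'. The stems whose last vowel is 'a' (fewzogad → fewzogadish, dolsak → dolsakish) add -ish.
The other pattern: stems whose last vowel is 'u' change the last vowel to 'a'.
So zitiwlak → zitiwlakish.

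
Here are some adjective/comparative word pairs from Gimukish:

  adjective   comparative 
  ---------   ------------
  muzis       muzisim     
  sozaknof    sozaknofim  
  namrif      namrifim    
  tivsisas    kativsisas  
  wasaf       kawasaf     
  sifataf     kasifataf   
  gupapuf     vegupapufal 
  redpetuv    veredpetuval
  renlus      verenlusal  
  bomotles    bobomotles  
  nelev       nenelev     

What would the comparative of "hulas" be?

kahulas

muzis and tivsisas both end in -s yet inflect differently (muzisim, kativsisas), so the final letter is not what conditions the rule; the last vowel is.
"hulas" has last vowel 'a'. The stems whose last vowel is 'a' (tivsisas → kativsisas, wasaf → kawasaf, sifataf → kasifataf) add the prefix ka-.
The other patterns: stems whose last vowel is 'i' or 'o' add -im; stems whose last vowel is 'u' add ve- … -al around the stem; stems whose last vowel is 'e' repeat the first consonant+vowel as a prefix.
So hulas → kahulas.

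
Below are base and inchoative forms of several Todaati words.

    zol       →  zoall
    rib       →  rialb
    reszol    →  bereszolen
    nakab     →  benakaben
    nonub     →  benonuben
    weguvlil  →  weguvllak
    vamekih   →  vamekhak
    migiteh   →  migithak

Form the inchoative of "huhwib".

behuhwiben

zol and reszol both end in -l yet inflect differently (zoall, bereszolen), so the final letter is not what conditions the rule; the number of vowels is.
"huhwib" has 2 vowels. The stems with 2 vowels (reszol → bereszolen, nakab → benakaben, nonub → benonuben) add be- … -en around the stem.
So huhwib → behuhwiben.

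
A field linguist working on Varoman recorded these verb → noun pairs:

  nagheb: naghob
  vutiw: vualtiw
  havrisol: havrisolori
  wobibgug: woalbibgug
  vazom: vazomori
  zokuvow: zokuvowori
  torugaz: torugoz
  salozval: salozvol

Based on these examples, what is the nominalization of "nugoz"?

salozval and havrisol both end in -l yet inflect differently (salozvol, havrisolori), so the final letter is not what conditions the rule; the last vowel is.
"nugoz" has last vowel 'o'. The stems whose last vowel is 'o' (havrisol → havrisolori, vazom → vazomori, zokuvow → zokuvowori) add -ori.
So nugoz → nugozori.

nugozori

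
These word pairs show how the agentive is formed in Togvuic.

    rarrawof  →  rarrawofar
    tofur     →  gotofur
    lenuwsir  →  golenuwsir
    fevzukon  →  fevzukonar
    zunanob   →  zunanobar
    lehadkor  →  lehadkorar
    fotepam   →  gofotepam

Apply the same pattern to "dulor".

dulorar

lehadkor and tofur both end in -r yet inflect differently (lehadkorar, gotofur), so the final letter is not what conditions the rule; the last vowel is.
"dulor" has last vowel 'o'. The stems whose last vowel is 'o' (lehadkor → lehadkorar, zunanob → zunanobar, fevzukon → fevzukonar) add -ar.
The other pattern: stems whose last vowel is 'a', 'i' or 'u' add the prefix go-.
So dulor → dulorar.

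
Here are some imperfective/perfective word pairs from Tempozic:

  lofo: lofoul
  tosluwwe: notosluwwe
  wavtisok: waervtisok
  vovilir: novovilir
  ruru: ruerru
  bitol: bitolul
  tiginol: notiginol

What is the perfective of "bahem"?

bitol and tiginol both end in -l yet inflect differently (bitolul, notiginol), so the final letter is not what conditions the rule; the first letter is.
"bahem" begins with b-. The one such stem in the data (bitol → bitolul) adds -ul, so the same rule applies.
The other patterns: stems beginning with t- or v- add the prefix no-; stems beginning with r- or w- insert -er- after the first vowel.
So bahem → bahemul.

bahemul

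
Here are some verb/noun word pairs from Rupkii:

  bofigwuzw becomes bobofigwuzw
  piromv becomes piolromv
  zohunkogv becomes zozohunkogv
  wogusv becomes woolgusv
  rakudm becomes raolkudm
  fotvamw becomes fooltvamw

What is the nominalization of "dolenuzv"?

"dolenuzv" has second-to-last letter 'z'. The one such stem in the data (bofigwuzw → bobofigwuzw) repeats the first consonant+vowel as a prefix (as does zohunkogv), so the same rule applies.
The other pattern: stems whose second-to-last letter is 'd', 'm' or 's' insert -ol- after the first vowel.
So dolenuzv → dodolenuzv.

dodolenuzv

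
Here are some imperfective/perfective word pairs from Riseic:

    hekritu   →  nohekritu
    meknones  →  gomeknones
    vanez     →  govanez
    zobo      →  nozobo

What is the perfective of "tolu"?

meknones and hekritu both have 3 vowels yet inflect differently (gomeknones, nohekritu), so the number of vowels is not what conditions the rule; whether the stem ends in a vowel or a consonant is.
"tolu" ends in a vowel. The stems ending in a vowel (hekritu → nohekritu, zobo → nozobo) add the prefix no-.
The other pattern: stems ending in a consonant add the prefix go-.
So tolu → notolu.

notolu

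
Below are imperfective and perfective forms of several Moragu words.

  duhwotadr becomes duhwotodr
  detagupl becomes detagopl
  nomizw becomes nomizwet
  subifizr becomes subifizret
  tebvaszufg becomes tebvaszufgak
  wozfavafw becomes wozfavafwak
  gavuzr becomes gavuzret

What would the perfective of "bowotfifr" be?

bowotfifrak

nomizw and wozfavafw both end in -w yet inflect differently (nomizwet, wozfavafwak), so the final letter is not what conditions the rule; the second-to-last letter is.
"bowotfifr" has second-to-last letter 'f'. The stems whose second-to-last letter is 'f' (tebvaszufg → tebvaszufgak, wozfavafw → wozfavafwak) add -ak.
So bowotfifr → bowotfifrak.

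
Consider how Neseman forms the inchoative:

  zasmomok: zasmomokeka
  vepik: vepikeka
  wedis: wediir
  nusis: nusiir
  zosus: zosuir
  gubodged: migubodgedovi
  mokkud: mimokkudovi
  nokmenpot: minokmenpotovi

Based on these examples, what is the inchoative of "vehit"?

mivehitovi

vepik and wedis both have last vowel 'i' yet inflect differently (vepikeka, wediir), so the last vowel is not what conditions the rule; the final letter is.
"vehit" ends in -t. The one such stem in the data (nokmenpot → minokmenpotovi) adds mi- … -ovi around the stem, so the same rule applies.
The other patterns: stems ending in -k add -eka; stems ending in -s drop the final letter and add -ir.
So vehit → mivehitovi.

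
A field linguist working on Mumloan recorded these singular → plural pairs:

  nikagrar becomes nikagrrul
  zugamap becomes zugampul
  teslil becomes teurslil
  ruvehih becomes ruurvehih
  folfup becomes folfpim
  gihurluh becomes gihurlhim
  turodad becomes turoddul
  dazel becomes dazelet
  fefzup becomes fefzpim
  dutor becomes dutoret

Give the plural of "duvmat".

teslil and dazel both end in -l yet inflect differently (teurslil, dazelet), so the final letter is not what conditions the rule; the last vowel is.
"duvmat" has last vowel 'a'. The stems whose last vowel is 'a' (turodad → turoddul, zugamap → zugampul, nikagrar → nikagrrul) delete the last vowel and add -ul.
The other patterns: stems whose last vowel is 'i' insert -ur- after the first vowel; stems whose last vowel is 'e' or 'o' add -et; stems whose last vowel is 'u' delete the last vowel and add -im.
So duvmat → duvmtul.

duvmtul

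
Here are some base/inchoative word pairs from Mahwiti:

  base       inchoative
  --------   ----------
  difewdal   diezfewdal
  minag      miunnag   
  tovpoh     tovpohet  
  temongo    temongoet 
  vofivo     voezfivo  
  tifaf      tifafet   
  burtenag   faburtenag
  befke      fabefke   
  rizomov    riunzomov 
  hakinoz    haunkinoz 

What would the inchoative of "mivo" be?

miunvo

vofivo and temongo both end in -o yet inflect differently (voezfivo, temongoet), so the final letter is not what conditions the rule; the first letter is.
"mivo" begins with m-. The one such stem in the data (minag → miunnag) inserts -un- after the first vowel (as do hakinoz, rizomov), so the same rule applies.
The other patterns: stems beginning with d- or v- insert -ez- after the first vowel; stems beginning with b- add the prefix fa-; stems beginning with t- add -et.
So mivo → miunvo.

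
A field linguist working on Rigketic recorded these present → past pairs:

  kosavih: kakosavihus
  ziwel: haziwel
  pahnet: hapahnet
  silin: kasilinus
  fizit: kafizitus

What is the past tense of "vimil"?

fizit and pahnet both end in -t yet inflect differently (kafizitus, hapahnet), so the final letter is not what conditions the rule; the last vowel is.
"vimil" has last vowel 'i'. The stems whose last vowel is 'i' (fizit → kafizitus, silin → kasilinus, kosavih → kakosavihus) add ka- … -us around the stem.
The other pattern: stems whose last vowel is 'e' add the prefix ha-.
So vimil → kavimilus.

kavimilus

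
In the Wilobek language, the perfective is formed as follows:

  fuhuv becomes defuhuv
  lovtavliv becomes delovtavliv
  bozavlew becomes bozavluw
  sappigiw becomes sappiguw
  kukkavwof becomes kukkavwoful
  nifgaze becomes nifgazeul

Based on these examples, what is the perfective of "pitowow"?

lovtavliv and sappigiw both have last vowel 'i' yet inflect differently (delovtavliv, sappiguw), so the last vowel is not what conditions the rule; the final letter is.
"pitowow" ends in -w. The stems ending in -w (bozavlew → bozavluw, sappigiw → sappiguw) change the last vowel to 'u'.
The other patterns: stems ending in -v add the prefix de-; stems ending in -e or -f add -ul.
So pitowow → pitowuw.

pitowuw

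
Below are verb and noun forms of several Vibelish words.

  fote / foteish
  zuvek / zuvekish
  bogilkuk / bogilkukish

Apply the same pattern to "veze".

Every pair shown (fote → foteish, zuvek → zuvekish, bogilkuk → bogilkukish) follows the same rule: add -ish.
So veze → vezeish.

vezeish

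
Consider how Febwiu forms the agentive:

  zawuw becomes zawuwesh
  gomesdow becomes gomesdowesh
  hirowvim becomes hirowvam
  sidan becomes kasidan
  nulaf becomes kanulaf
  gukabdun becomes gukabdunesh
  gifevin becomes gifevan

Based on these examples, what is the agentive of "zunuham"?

"zunuham" has last vowel 'a'. The stems whose last vowel is 'a' (sidan → kasidan, nulaf → kanulaf) add the prefix ka-.
So zunuham → kazunuham.

kazunuham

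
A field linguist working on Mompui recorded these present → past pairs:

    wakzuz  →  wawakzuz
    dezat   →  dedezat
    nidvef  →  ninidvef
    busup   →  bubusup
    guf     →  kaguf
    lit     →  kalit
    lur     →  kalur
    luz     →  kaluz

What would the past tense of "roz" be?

karoz

nidvef and guf both end in -f yet inflect differently (ninidvef, kaguf), so the final letter is not what conditions the rule; the number of vowels is.
"roz" has 1 vowel. The stems with 1 vowel (guf → kaguf, lit → kalit, lur → kalur) add the prefix ka-.
The other pattern: stems with 2 vowels repeat the first consonant+vowel as a prefix.
So roz → karoz.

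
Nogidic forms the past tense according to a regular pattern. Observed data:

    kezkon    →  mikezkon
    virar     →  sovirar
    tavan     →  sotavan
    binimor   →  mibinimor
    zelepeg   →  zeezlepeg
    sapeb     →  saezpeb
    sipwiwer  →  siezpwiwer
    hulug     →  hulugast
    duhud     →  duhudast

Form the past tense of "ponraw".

"ponraw" has last vowel 'a'. The stems whose last vowel is 'a' (virar → sovirar, tavan → sotavan) add the prefix so-.
So ponraw → soponraw.

soponraw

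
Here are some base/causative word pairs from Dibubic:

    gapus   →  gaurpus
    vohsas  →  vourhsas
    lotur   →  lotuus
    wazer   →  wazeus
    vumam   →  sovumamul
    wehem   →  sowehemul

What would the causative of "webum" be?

gapus and lotur both have last vowel 'u' yet inflect differently (gaurpus, lotuus), so the last vowel is not what conditions the rule; the final letter is.
"webum" ends in -m. The stems ending in -m (vumam → sovumamul, wehem → sowehemul) add so- … -ul around the stem.
So webum → sowebumul.

sowebumul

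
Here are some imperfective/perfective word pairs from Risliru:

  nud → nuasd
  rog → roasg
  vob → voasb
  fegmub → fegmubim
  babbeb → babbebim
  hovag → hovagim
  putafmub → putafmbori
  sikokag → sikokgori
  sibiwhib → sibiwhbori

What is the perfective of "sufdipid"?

"sufdipid" has 3 vowels. The stems with 3 vowels (putafmub → putafmbori, sikokag → sikokgori, sibiwhib → sibiwhbori) delete the last vowel and add -ori.
The other patterns: stems with 1 vowel insert -as- after the first vowel; stems with 2 vowels add -im.
So sufdipid → sufdipdori.

sufdipdori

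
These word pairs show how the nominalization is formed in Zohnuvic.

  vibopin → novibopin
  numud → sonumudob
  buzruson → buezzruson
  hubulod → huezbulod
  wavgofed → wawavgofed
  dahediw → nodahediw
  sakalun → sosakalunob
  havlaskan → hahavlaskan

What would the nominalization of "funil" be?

nofunil

"funil" has last vowel 'i'. The stems whose last vowel is 'i' (vibopin → novibopin, dahediw → nodahediw) add the prefix no-.
The other patterns: stems whose last vowel is 'o' insert -ez- after the first vowel; stems whose last vowel is 'a' or 'e' repeat the first consonant+vowel as a prefix; stems whose last vowel is 'u' add so- … -ob around the stem.
So funil → nofunil.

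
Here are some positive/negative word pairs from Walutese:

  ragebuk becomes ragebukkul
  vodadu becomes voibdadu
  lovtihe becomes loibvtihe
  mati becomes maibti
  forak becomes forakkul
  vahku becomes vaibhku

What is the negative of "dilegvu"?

diiblegvu

vahku and ragebuk both have last vowel 'u' yet inflect differently (vaibhku, ragebukkul), so the last vowel is not what conditions the rule; whether the stem ends in a vowel or a consonant is.
"dilegvu" ends in a vowel. The stems ending in a vowel (mati → maibti, lovtihe → loibvtihe, vahku → vaibhku) insert -ib- after the first vowel.
The other pattern: stems ending in a consonant double the final consonant and add -ul.
So dilegvu → diiblegvu.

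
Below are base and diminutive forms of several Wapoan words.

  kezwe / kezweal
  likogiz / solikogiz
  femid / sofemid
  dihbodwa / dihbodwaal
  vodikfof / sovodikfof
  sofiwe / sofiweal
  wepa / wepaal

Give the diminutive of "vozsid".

sovozsid

femid and wepa both have 2 vowels yet inflect differently (sofemid, wepaal), so the number of vowels is not what conditions the rule; whether the stem ends in a vowel or a consonant is.
"vozsid" ends in a consonant. The stems ending in a consonant (femid → sofemid, vodikfof → sovodikfof, likogiz → solikogiz) add the prefix so-.
The other pattern: stems ending in a vowel add -al.
So vozsid → sovozsid.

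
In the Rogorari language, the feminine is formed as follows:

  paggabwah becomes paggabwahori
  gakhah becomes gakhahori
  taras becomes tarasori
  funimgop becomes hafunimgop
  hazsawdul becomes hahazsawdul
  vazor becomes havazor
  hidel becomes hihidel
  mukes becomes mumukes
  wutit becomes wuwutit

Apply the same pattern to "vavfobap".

vavfobapori

taras and mukes both end in -s yet inflect differently (tarasori, mumukes), so the final letter is not what conditions the rule; the last vowel is.
"vavfobap" has last vowel 'a'. The stems whose last vowel is 'a' (paggabwah → paggabwahori, gakhah → gakhahori, taras → tarasori) add -ori.
So vavfobap → vavfobapori.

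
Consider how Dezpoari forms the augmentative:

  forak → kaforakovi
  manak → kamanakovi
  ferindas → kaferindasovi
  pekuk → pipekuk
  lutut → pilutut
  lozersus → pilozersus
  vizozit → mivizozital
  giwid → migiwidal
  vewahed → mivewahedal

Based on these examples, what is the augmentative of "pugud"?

pipugud

forak and pekuk both end in -k yet inflect differently (kaforakovi, pipekuk), so the final letter is not what conditions the rule; the last vowel is.
"pugud" has last vowel 'u'. The stems whose last vowel is 'u' (pekuk → pipekuk, lutut → pilutut, lozersus → pilozersus) add the prefix pi-.
So pugud → pipugud.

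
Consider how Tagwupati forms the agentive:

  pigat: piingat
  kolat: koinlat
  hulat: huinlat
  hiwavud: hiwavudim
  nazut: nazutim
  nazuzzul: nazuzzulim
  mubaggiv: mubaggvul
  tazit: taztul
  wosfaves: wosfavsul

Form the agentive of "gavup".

pigat and nazut both end in -t yet inflect differently (piingat, nazutim), so the final letter is not what conditions the rule; the last vowel is.
"gavup" has last vowel 'u'. The stems whose last vowel is 'u' (hiwavud → hiwavudim, nazut → nazutim, nazuzzul → nazuzzulim) add -im.
So gavup → gavupim.

gavupim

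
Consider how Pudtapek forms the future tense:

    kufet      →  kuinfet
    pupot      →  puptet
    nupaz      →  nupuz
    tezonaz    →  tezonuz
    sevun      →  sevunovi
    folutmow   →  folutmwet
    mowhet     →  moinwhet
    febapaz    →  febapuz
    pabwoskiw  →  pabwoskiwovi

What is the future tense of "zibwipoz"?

mowhet and pupot both end in -t yet inflect differently (moinwhet, puptet), so the final letter is not what conditions the rule; the last vowel is.
"zibwipoz" has last vowel 'o'. The stems whose last vowel is 'o' (folutmow → folutmwet, pupot → puptet) delete the last vowel and add -et.
So zibwipoz → zibwipzet.

zibwipzet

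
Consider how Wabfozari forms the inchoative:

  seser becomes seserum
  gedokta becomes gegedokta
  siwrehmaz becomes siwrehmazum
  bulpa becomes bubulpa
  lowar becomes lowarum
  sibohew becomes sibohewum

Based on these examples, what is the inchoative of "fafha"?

siwrehmaz and bulpa both have last vowel 'a' yet inflect differently (siwrehmazum, bubulpa), so the last vowel is not what conditions the rule; whether the stem ends in a vowel or a consonant is.
"fafha" ends in a vowel. The stems ending in a vowel (bulpa → bubulpa, gedokta → gegedokta) repeat the first consonant+vowel as a prefix.
The other pattern: stems ending in a consonant add -um.
So fafha → fafafha.

fafafha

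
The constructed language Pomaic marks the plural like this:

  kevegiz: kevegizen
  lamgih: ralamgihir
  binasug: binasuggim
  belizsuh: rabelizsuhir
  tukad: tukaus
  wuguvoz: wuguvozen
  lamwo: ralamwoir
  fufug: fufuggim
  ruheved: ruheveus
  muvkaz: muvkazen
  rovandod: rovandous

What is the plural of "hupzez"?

hupzezen

"hupzez" ends in -z. The stems ending in -z (kevegiz → kevegizen, wuguvoz → wuguvozen, muvkaz → muvkazen) add -en.
The other patterns: stems ending in -g double the final consonant and add -im; stems ending in -d drop the final letter and add -us; stems ending in -h or -o add ra- … -ir around the stem.
So hupzez → hupzezen.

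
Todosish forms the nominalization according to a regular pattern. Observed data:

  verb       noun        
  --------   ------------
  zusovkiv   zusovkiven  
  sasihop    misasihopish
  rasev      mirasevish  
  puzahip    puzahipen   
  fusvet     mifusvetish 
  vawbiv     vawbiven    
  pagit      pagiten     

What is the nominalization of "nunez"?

"nunez" has last vowel 'e'. The stems whose last vowel is 'e' (rasev → mirasevish, fusvet → mifusvetish) add mi- … -ish around the stem.
The other pattern: stems whose last vowel is 'i' add -en.
So nunez → minunezish.

minunezish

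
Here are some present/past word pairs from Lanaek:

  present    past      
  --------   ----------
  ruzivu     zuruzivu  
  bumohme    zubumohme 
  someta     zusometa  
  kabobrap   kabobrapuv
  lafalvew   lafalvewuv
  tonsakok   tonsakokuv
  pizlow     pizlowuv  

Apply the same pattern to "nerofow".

nerofowuv

"nerofow" ends in a consonant. The stems ending in a consonant (kabobrap → kabobrapuv, lafalvew → lafalvewuv, tonsakok → tonsakokuv) add -uv.
The other pattern: stems ending in a vowel add the prefix zu-.
So nerofow → nerofowuv.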